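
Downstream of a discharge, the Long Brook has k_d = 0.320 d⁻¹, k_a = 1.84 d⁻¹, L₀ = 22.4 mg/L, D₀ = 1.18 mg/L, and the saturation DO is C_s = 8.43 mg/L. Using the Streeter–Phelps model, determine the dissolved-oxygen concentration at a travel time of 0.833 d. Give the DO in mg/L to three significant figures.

k_d L₀/(k_a−k_d) = 0.320×22.4/(1.84−0.320) = 7.168/1.520 = 4.716 mg/L.
e^(−k_d t) = e^(−0.320×0.8330) = 0.7660; e^(−k_a t) = e^(−1.84×0.8330) = 0.2159.
D = 4.716 × (0.7660 − 0.2159) + 1.18 × 0.2159 = 2.594 + 0.2548 = 2.849 mg/L.
DO = C_s − D = 8.43 − 2.849 = 5.581 mg/L.

DO ≈ 5.58 mg/L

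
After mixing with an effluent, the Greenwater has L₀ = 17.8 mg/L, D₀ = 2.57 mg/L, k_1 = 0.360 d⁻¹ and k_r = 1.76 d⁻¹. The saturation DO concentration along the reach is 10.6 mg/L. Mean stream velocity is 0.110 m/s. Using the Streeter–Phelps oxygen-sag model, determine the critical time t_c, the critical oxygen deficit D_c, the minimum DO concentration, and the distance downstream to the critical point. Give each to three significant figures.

t_c ≈ 0.545 d; D_c ≈ 2.99 mg/L; min DO ≈ 7.61 mg/L; x_c ≈ 5.18 km

With k_r/k_1 = 4.889 and 1 − D₀(k_r−k_1)/(k_1 L₀) = 0.4385,
t_c = ln(4.889 × 0.4385) / (1.76 − 0.360) = ln(2.144) / 1.400 = 0.7626/1.400 = 0.5447 d.
D_c = (k_1/k_r) L₀ e^(−k_1 t_c) = (0.360/1.76) × 17.8 × e^(−0.360×0.5447) = 0.2045 × 17.8 × 0.8219 = 2.993 mg/L.
Minimum DO = C_s − D_c = 10.6 − 2.993 = 7.607 mg/L.
x_c = v t_c = 0.110 m/s × 0.5447 d × 86400 s/d = 5177 m ≈ 5.18 km.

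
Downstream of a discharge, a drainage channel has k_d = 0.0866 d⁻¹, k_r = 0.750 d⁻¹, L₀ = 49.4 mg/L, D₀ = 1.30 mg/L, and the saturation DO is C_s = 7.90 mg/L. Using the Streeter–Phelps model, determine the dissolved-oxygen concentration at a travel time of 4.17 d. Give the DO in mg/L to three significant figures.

k_d L₀/(k_r−k_d) = 0.0866×49.4/(0.750−0.0866) = 4.278/0.6634 = 6.449 mg/L.
e^(−k_d t) = e^(−0.0866×4.170) = 0.6969; e^(−k_r t) = e^(−0.750×4.170) = 0.04383.
D = 6.449 × (0.6969 − 0.04383) + 1.30 × 0.04383 = 4.211 + 0.05698 = 4.268 mg/L.
DO = C_s − D = 7.90 − 4.268 = 3.632 mg/L.

DO ≈ 3.63 mg/L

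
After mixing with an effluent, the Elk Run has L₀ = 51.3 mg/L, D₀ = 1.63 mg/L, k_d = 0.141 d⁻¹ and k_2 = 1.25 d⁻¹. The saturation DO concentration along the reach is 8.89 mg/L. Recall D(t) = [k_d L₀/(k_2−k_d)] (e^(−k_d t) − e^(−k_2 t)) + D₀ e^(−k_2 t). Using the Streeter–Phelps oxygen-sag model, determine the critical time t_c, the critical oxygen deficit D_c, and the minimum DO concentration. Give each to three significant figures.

t_c ≈ 1.71 d; D_c ≈ 4.55 mg/L; min DO ≈ 4.34 mg/L

With k_2/k_d = 8.865 and 1 − D₀(k_2−k_d)/(k_d L₀) = 0.7501,
t_c = ln(8.865 × 0.7501) / (1.25 − 0.141) = ln(6.650) / 1.109 = 1.895/1.109 = 1.708 d.
D_c = (k_d/k_2) L₀ e^(−k_d t_c) = (0.141/1.25) × 51.3 × e^(−0.141×1.708) = 0.1128 × 51.3 × 0.7859 = 4.548 mg/L.
Minimum DO = C_s − D_c = 8.89 − 4.548 = 4.342 mg/L.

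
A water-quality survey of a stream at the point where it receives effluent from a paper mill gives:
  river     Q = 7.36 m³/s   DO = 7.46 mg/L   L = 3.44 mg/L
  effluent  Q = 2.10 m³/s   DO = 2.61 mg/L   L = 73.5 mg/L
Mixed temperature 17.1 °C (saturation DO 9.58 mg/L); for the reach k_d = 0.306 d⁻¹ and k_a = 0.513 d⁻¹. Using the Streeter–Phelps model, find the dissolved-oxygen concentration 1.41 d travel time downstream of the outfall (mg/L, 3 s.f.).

Mixed DO = (7.36×7.46 + 2.10×2.61)/(7.36+2.10) = 60.39/9.460 = 6.383 mg/L.
Mixed L₀ = (7.36×3.44 + 2.10×73.5)/(9.460) = 179.7/9.460 = 18.99 mg/L.
Initial deficit D₀ = C_s − DO₀ = 9.58 − 6.383 = 3.197 mg/L.
D(1.41) = [0.306×18.99/(0.513−0.306)](e^(−0.306×1.41) − e^(−0.513×1.41)) + 3.197 e^(−0.513×1.41)
= 28.08 × (0.6496 − 0.4851) + 3.197 × 0.4851 = 6.167 mg/L.
DO = 9.58 − 6.167 = 3.413 mg/L.

DO ≈ 3.41 mg/L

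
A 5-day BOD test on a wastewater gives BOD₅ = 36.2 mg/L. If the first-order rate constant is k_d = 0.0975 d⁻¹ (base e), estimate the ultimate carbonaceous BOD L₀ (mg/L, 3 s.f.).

L₀ ≈ 93.8 mg/L

BOD₅ = L₀(1 − e^(−5k_d)) ⇒ L₀ = BOD₅ / (1 − e^(−5×0.0975))
= 36.2 / (1 − 0.6142) = 36.2 / 0.3858 = 93.82 mg/L.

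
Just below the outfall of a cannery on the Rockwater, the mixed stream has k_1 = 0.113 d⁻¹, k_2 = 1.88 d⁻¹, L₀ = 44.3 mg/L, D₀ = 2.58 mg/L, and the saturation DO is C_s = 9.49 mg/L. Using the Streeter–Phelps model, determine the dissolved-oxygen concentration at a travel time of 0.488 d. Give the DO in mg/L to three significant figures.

k_1 L₀/(k_2−k_1) = 0.113×44.3/(1.88−0.113) = 5.006/1.767 = 2.833 mg/L.
e^(−k_1 t) = e^(−0.113×0.4880) = 0.9463; e^(−k_2 t) = e^(−1.88×0.4880) = 0.3995.
D = 2.833 × (0.9463 − 0.3995) + 2.58 × 0.3995 = 1.549 + 1.031 = 2.580 mg/L.
DO = C_s − D = 9.49 − 2.580 = 6.910 mg/L.

DO ≈ 6.91 mg/L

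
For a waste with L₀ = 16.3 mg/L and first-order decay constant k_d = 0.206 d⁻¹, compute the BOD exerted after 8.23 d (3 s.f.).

y_t = L₀(1 − e^(−k_d t)) = 16.3 × (1 − e^(−0.206×8.23))
= 16.3 × (1 − 0.1835) = 16.3 × 0.8165 = 13.31 mg/L.

y ≈ 13.3 mg/L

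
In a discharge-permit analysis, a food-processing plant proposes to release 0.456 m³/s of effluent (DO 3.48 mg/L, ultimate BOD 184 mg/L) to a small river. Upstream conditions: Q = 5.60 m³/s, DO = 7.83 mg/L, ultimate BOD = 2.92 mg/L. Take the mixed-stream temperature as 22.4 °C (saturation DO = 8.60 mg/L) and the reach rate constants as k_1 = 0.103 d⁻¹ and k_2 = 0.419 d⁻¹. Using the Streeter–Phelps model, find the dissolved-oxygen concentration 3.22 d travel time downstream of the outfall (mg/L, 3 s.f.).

DO ≈ 5.84 mg/L

Mixed DO = (5.60×7.83 + 0.456×3.48)/(5.60+0.456) = 45.43/6.056 = 7.502 mg/L.
Mixed L₀ = (5.60×2.92 + 0.456×184)/(6.056) = 100.3/6.056 = 16.55 mg/L.
Initial deficit D₀ = C_s − DO₀ = 8.60 − 7.502 = 1.098 mg/L.
D(3.22) = [0.103×16.55/(0.419−0.103)](e^(−0.103×3.22) − e^(−0.419×3.22)) + 1.098 e^(−0.419×3.22)
= 5.396 × (0.7177 − 0.2595) + 1.098 × 0.2595 = 2.758 mg/L.
DO = 8.60 − 2.758 = 5.842 mg/L.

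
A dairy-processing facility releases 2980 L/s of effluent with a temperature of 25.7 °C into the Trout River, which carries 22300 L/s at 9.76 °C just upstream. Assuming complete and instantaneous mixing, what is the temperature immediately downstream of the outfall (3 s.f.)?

Flow-weighted mixing: C = (Q_r C_r + Q_w C_w)/(Q_r + Q_w)
= (22300×9.76 + 2980×25.7)/(22300 + 2980) = 294200/25280 = 11.64 °C.

11.6 °C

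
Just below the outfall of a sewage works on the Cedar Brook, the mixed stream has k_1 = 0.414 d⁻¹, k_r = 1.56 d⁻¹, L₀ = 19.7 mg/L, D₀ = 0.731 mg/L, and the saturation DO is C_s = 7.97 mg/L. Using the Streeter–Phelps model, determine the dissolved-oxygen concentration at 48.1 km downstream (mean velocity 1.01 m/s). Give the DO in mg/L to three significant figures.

Travel time t = x/v = 48.1 km / (1.01 m/s) = 48100 m / 1.01 m/s = 47620 s = 0.5512 d.
k_1 L₀/(k_r−k_1) = 0.414×19.7/(1.56−0.414) = 8.156/1.146 = 7.117 mg/L.
e^(−k_1 t) = e^(−0.414×0.5512) = 0.7960; e^(−k_r t) = e^(−1.56×0.5512) = 0.4232.
D = 7.117 × (0.7960 − 0.4232) + 0.731 × 0.4232 = 2.653 + 0.3094 = 2.962 mg/L.
DO = C_s − D = 7.97 − 2.962 = 5.008 mg/L.

DO ≈ 5.01 mg/L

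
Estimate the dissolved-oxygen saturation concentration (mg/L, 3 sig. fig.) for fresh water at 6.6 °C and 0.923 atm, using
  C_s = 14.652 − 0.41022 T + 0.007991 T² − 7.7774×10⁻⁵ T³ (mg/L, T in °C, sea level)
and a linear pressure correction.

C_s ≈ 11.3 mg/L

At sea level: C_s = 14.652 − 0.41022×6.6 + 0.007991×6.6² − 7.7774×10⁻⁵×6.6³ = 12.27 mg/L.
Pressure correction: C_s' = 12.27 × 0.923 = 11.33 mg/L.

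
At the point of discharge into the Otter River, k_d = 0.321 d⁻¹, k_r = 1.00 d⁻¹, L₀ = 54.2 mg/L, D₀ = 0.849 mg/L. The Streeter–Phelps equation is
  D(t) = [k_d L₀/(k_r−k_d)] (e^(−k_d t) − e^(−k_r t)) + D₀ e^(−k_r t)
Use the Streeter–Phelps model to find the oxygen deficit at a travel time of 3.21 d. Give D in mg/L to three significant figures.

k_d L₀/(k_r−k_d) = 0.321×54.2/(1.00−0.321) = 17.40/0.6790 = 25.62 mg/L.
e^(−k_d t) = e^(−0.321×3.210) = 0.3569; e^(−k_r t) = e^(−1.00×3.210) = 0.04036.
D = 25.62 × (0.3569 − 0.04036) + 0.849 × 0.04036 = 8.110 + 0.03426 = 8.144 mg/L.

D ≈ 8.14 mg/L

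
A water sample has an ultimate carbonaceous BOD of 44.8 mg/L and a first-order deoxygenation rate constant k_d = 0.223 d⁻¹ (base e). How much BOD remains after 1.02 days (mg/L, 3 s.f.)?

L_t = L₀ e^(−k_d t) = 44.8 × e^(−0.223×1.02) = 44.8 × 0.7966 = 35.69 mg/L.

L ≈ 35.7 mg/L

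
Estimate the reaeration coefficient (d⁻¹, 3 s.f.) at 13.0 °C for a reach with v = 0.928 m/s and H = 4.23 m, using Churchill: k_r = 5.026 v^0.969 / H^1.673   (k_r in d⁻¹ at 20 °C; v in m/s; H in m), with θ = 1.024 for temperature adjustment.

k_r ≈ 0.355 d⁻¹

k_r(20) = 5.026 × 0.928^0.969 / 4.23^1.673 = 5.026 × 0.9302 / 11.17 = 0.4187 d⁻¹.
k_r(13.0) = 0.4187 × 1.024^(13.0−20) = 0.4187 × 0.8470 = 0.3547 d⁻¹.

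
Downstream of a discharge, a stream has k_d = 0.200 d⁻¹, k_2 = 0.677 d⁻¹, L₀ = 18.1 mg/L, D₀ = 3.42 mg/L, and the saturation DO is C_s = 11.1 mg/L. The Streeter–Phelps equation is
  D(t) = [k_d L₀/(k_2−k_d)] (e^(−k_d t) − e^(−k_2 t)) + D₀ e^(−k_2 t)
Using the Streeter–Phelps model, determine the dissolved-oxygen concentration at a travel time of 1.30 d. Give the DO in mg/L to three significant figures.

DO ≈ 6.98 mg/L

k_d L₀/(k_2−k_d) = 0.200×18.1/(0.677−0.200) = 3.620/0.4770 = 7.589 mg/L.
e^(−k_d t) = e^(−0.200×1.300) = 0.7711; e^(−k_2 t) = e^(−0.677×1.300) = 0.4147.
D = 7.589 × (0.7711 − 0.4147) + 3.42 × 0.4147 = 2.704 + 1.418 = 4.122 mg/L.
DO = C_s − D = 11.1 − 4.122 = 6.978 mg/L.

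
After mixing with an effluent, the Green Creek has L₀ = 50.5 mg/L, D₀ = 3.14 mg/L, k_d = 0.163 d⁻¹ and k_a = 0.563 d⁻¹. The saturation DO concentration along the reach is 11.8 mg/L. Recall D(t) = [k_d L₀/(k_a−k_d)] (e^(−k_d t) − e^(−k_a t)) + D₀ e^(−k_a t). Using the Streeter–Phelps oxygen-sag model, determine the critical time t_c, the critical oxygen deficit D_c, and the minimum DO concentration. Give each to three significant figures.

t_c ≈ 2.68 d; D_c ≈ 9.44 mg/L; min DO ≈ 2.36 mg/L

t_c = [1/(k_a−k_d)] ln[(k_a/k_d)(1 − D₀(k_a−k_d)/(k_d L₀))]
= [1/(0.563−0.163)] ln[(0.563/0.163)(1 − 3.14×0.4000/(0.163×50.5))]
= (1/0.4000) ln[3.454 × 0.8474] = 2.500 × ln(2.927) = 2.500 × 1.074 = 2.685 d.
D_c = (k_d/k_a) L₀ e^(−k_d t_c) = (0.163/0.563) × 50.5 × e^(−0.163×2.685) = 0.2895 × 50.5 × 0.6456 = 9.439 mg/L.
Minimum DO = C_s − D_c = 11.8 − 9.439 = 2.361 mg/L.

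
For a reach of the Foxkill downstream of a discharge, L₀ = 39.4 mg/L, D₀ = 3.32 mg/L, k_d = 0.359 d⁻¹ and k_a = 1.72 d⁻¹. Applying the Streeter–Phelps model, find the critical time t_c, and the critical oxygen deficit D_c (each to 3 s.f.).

t_c ≈ 0.868 d; D_c ≈ 6.02 mg/L

With k_a/k_d = 4.791 and 1 − D₀(k_a−k_d)/(k_d L₀) = 0.6805,
t_c = ln(4.791 × 0.6805) / (1.72 − 0.359) = ln(3.261) / 1.361 = 1.182/1.361 = 0.8684 d.
D_c = (k_d/k_a) L₀ e^(−k_d t_c) = (0.359/1.72) × 39.4 × e^(−0.359×0.8684) = 0.2087 × 39.4 × 0.7322 = 6.021 mg/L.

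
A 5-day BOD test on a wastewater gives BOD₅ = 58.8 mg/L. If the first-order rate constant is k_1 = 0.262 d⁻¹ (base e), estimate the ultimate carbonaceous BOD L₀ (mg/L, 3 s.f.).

BOD₅ = L₀(1 − e^(−5k_1)) ⇒ L₀ = BOD₅ / (1 − e^(−5×0.262))
= 58.8 / (1 − 0.2698) = 58.8 / 0.7302 = 80.53 mg/L.

L₀ ≈ 80.5 mg/L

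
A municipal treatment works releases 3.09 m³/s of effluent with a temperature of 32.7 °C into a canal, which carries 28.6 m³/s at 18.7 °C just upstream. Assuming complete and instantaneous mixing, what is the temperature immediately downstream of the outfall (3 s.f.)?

Flow-weighted mixing: C = (Q_r C_r + Q_w C_w)/(Q_r + Q_w)
= (28.6×18.7 + 3.09×32.7)/(28.6 + 3.09) = 635.9/31.69 = 20.07 °C.

20.1 °C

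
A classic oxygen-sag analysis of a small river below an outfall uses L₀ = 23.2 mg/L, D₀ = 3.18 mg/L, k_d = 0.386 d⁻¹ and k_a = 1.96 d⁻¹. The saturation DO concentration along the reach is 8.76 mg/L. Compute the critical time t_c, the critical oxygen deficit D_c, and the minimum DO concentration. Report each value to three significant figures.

With k_a/k_d = 5.078 and 1 − D₀(k_a−k_d)/(k_d L₀) = 0.4411,
t_c = ln(5.078 × 0.4411) / (1.96 − 0.386) = ln(2.240) / 1.574 = 0.8063/1.574 = 0.5123 d.
D_c = (k_d/k_a) L₀ e^(−k_d t_c) = (0.386/1.96) × 23.2 × e^(−0.386×0.5123) = 0.1969 × 23.2 × 0.8206 = 3.749 mg/L.
Minimum DO = C_s − D_c = 8.76 − 3.749 = 5.011 mg/L.

t_c ≈ 0.512 d; D_c ≈ 3.75 mg/L; min DO ≈ 5.01 mg/L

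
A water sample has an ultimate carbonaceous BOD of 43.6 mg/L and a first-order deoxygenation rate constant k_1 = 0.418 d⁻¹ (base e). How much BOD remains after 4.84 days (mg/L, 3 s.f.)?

L_t = L₀ e^(−k_1 t) = 43.6 × e^(−0.418×4.84) = 43.6 × 0.1322 = 5.766 mg/L.

L ≈ 5.77 mg/L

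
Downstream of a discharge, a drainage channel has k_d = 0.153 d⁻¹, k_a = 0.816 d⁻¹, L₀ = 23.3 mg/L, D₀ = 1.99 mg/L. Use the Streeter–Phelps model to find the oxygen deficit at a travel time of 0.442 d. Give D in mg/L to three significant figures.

D ≈ 2.66 mg/L

k_d L₀/(k_a−k_d) = 0.153×23.3/(0.816−0.153) = 3.565/0.6630 = 5.377 mg/L.
e^(−k_d t) = e^(−0.153×0.4420) = 0.9346; e^(−k_a t) = e^(−0.816×0.4420) = 0.6972.
D = 5.377 × (0.9346 − 0.6972) + 1.99 × 0.6972 = 1.276 + 1.387 = 2.664 mg/L.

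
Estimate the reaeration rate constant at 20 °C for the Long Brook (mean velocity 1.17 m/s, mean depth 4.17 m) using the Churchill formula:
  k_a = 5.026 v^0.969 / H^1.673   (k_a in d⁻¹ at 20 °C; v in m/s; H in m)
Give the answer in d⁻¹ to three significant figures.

k_a ≈ 0.537 d⁻¹

k_a = 5.026 × 1.17^0.969 / 4.17^1.673 = 5.026 × 1.164 / 10.90 = 0.5368 d⁻¹.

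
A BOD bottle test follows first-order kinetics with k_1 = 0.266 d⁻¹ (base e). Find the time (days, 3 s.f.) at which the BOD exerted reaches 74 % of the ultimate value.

t ≈ 5.06 d

y/L₀ = 1 − e^(−k_1 t) = 0.74 ⇒ e^(−k_1 t) = 0.260
t = −ln(0.260) / 0.266 = 1.347 / 0.266 = 5.064 d.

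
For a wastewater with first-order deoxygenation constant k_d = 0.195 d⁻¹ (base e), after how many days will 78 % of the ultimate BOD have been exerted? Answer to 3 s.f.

t ≈ 7.76 d

y/L₀ = 1 − e^(−k_d t) = 0.78 ⇒ e^(−k_d t) = 0.220
t = −ln(0.220) / 0.195 = 1.514 / 0.195 = 7.765 d.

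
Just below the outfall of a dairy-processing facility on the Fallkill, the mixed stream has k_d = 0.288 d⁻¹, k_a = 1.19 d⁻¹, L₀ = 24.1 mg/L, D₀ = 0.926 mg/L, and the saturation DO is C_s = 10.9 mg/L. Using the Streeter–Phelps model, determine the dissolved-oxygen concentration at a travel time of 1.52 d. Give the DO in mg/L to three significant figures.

k_d L₀/(k_a−k_d) = 0.288×24.1/(1.19−0.288) = 6.941/0.9020 = 7.695 mg/L.
e^(−k_d t) = e^(−0.288×1.520) = 0.6455; e^(−k_a t) = e^(−1.19×1.520) = 0.1639.
D = 7.695 × (0.6455 − 0.1639) + 0.926 × 0.1639 = 3.706 + 0.1517 = 3.858 mg/L.
DO = C_s − D = 10.9 − 3.858 = 7.042 mg/L.

DO ≈ 7.04 mg/L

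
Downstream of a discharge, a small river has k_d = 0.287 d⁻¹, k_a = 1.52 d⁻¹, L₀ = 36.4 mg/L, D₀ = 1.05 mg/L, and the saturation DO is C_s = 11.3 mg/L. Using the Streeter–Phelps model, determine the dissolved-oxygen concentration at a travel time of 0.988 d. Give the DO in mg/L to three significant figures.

DO ≈ 6.57 mg/L

k_d L₀/(k_a−k_d) = 0.287×36.4/(1.52−0.287) = 10.45/1.233 = 8.473 mg/L.
e^(−k_d t) = e^(−0.287×0.9880) = 0.7531; e^(−k_a t) = e^(−1.52×0.9880) = 0.2227.
D = 8.473 × (0.7531 − 0.2227) + 1.05 × 0.2227 = 4.494 + 0.2339 = 4.727 mg/L.
DO = C_s − D = 11.3 − 4.727 = 6.573 mg/L.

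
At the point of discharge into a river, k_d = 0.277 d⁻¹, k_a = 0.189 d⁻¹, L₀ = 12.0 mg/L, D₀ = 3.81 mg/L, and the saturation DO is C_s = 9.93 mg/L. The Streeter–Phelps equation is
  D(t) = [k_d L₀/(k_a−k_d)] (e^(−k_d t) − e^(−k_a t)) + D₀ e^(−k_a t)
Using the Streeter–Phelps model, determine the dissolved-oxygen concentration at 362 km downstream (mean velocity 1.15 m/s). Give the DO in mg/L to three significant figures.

Travel time t = x/v = 362 km / (1.15 m/s) = 362000 m / 1.15 m/s = 314800 s = 3.643 d.
k_d L₀/(k_a−k_d) = 0.277×12.0/(0.189−0.277) = 3.324/-0.08800 = -37.77 mg/L.
e^(−k_d t) = e^(−0.277×3.643) = 0.3645; e^(−k_a t) = e^(−0.189×3.643) = 0.5023.
D = -37.77 × (0.3645 − 0.5023) + 3.81 × 0.5023 = 5.204 + 1.914 = 7.118 mg/L.
DO = C_s − D = 9.93 − 7.118 = 2.812 mg/L.

DO ≈ 2.81 mg/L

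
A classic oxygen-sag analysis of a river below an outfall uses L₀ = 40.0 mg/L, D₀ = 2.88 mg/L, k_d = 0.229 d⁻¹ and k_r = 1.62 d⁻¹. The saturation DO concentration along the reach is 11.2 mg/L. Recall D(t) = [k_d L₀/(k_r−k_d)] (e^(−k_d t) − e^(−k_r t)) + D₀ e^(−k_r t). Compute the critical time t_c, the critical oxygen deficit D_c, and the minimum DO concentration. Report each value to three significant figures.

t_c ≈ 0.993 d; D_c ≈ 4.50 mg/L; min DO ≈ 6.70 mg/L

With k_r/k_d = 7.074 and 1 − D₀(k_r−k_d)/(k_d L₀) = 0.5627,
t_c = ln(7.074 × 0.5627) / (1.62 − 0.229) = ln(3.980) / 1.391 = 1.381/1.391 = 0.9931 d.
D_c = (k_d/k_r) L₀ e^(−k_d t_c) = (0.229/1.62) × 40.0 × e^(−0.229×0.9931) = 0.1414 × 40.0 × 0.7966 = 4.504 mg/L.
Minimum DO = C_s − D_c = 11.2 − 4.504 = 6.696 mg/L.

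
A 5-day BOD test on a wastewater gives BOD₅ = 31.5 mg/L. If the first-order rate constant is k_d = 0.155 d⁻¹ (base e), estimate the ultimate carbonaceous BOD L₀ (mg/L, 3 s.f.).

BOD₅ = L₀(1 − e^(−5k_d)) ⇒ L₀ = BOD₅ / (1 − e^(−5×0.155))
= 31.5 / (1 − 0.4607) = 31.5 / 0.5393 = 58.41 mg/L.

L₀ ≈ 58.4 mg/L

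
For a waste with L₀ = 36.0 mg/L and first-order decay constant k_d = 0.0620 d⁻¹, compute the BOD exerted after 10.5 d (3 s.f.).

y_t = L₀(1 − e^(−k_d t)) = 36.0 × (1 − e^(−0.0620×10.5))
= 36.0 × (1 − 0.5215) = 36.0 × 0.4785 = 17.23 mg/L.

y ≈ 17.2 mg/L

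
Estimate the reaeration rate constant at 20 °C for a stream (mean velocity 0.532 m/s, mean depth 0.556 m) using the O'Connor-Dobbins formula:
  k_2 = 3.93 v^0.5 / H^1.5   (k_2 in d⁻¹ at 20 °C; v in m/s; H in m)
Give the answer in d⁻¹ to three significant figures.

k_2 = 3.93 × 0.532^0.5 / 0.556^1.5 = 3.93 × 0.7294 / 0.4146 = 6.914 d⁻¹.

k_2 ≈ 6.91 d⁻¹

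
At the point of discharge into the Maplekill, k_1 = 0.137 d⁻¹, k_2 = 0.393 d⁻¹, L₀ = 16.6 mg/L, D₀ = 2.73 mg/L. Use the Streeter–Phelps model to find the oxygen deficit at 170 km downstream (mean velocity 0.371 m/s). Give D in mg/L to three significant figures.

Travel time t = x/v = 170 km / (0.371 m/s) = 170000 m / 0.371 m/s = 458200 s = 5.303 d.
k_1 L₀/(k_2−k_1) = 0.137×16.6/(0.393−0.137) = 2.274/0.2560 = 8.884 mg/L.
e^(−k_1 t) = e^(−0.137×5.303) = 0.4836; e^(−k_2 t) = e^(−0.393×5.303) = 0.1244.
D = 8.884 × (0.4836 − 0.1244) + 2.73 × 0.1244 = 3.191 + 0.3396 = 3.530 mg/L.

D ≈ 3.53 mg/L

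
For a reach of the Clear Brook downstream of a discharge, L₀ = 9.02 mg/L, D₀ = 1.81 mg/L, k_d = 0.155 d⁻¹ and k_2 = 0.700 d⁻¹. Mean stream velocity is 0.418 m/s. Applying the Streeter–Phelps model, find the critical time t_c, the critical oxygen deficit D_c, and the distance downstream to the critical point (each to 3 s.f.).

t_c ≈ 0.523 d; D_c ≈ 1.84 mg/L; x_c ≈ 18.9 km

At the critical point dD/dt = 0, so k_d L₀ e^(−k_d t) = k_2 D. Substituting D(t) from the Streeter–Phelps equation and solving for t gives
t_c = ln[(k_2/k_d)(1 − D₀(k_2−k_d)/(k_d L₀))] / (k_2−k_d).
Here k_2−k_d = 0.5450 d⁻¹ and 1 − D₀(k_2−k_d)/(k_d L₀) = 1 − 1.81×0.5450/(0.155×9.02) = 0.2944, so
t_c = ln(4.516 × 0.2944) / 0.5450 = 0.2850 / 0.5450 = 0.5229 d.
D_c = (k_d/k_2) L₀ e^(−k_d t_c) = (0.155/0.700) × 9.02 × e^(−0.155×0.5229) = 0.2214 × 9.02 × 0.9222 = 1.842 mg/L.
x_c = v t_c = 0.418 m/s × 0.5229 d × 86400 s/d = 18880 m ≈ 18.9 km.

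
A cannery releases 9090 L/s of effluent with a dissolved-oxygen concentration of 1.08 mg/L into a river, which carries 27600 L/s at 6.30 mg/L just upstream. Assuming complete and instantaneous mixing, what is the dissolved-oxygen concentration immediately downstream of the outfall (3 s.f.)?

Flow-weighted mixing: C = (Q_r C_r + Q_w C_w)/(Q_r + Q_w)
= (27600×6.30 + 9090×1.08)/(27600 + 9090) = 183700/36690 = 5.007 mg/L.

5.01 mg/L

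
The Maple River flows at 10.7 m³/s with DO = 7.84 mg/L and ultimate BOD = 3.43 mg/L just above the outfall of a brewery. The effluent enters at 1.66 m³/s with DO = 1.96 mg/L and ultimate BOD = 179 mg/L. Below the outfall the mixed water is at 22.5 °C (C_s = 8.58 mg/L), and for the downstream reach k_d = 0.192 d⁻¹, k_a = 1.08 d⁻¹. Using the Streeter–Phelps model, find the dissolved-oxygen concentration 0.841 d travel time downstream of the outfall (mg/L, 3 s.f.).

Mixed DO = (10.7×7.84 + 1.66×1.96)/(10.7+1.66) = 87.14/12.36 = 7.050 mg/L.
Mixed L₀ = (10.7×3.43 + 1.66×179)/(12.36) = 333.8/12.36 = 27.01 mg/L.
Initial deficit D₀ = C_s − DO₀ = 8.58 − 7.050 = 1.530 mg/L.
D(0.841) = [0.192×27.01/(1.08−0.192)](e^(−0.192×0.841) − e^(−1.08×0.841)) + 1.530 e^(−1.08×0.841)
= 5.840 × (0.8509 − 0.4032) + 1.530 × 0.4032 = 3.231 mg/L.
DO = 8.58 − 3.231 = 5.349 mg/L.

DO ≈ 5.35 mg/L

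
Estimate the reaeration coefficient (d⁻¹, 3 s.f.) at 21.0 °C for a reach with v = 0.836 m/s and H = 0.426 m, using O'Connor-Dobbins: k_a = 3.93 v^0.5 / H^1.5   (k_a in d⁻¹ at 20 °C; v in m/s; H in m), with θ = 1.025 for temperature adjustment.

k_a ≈ 13.2 d⁻¹

k_a(20) = 3.93 × 0.836^0.5 / 0.426^1.5 = 3.93 × 0.9143 / 0.2780 = 12.92 d⁻¹.
k_a(21.0) = 12.92 × 1.025^(21.0−20) = 12.92 × 1.025 = 13.25 d⁻¹.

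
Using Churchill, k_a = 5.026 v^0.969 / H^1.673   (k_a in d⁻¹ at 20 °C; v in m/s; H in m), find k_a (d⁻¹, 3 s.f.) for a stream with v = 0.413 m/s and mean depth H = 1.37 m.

k_a = 5.026 × 0.413^0.969 / 1.37^1.673 = 5.026 × 0.4245 / 1.693 = 1.260 d⁻¹.

k_a ≈ 1.26 d⁻¹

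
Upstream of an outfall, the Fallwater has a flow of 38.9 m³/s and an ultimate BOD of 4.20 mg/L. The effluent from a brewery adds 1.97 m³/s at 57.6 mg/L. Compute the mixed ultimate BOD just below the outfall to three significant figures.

6.77 mg/L

Flow-weighted mixing: C = (Q_r C_r + Q_w C_w)/(Q_r + Q_w)
= (38.9×4.20 + 1.97×57.6)/(38.9 + 1.97) = 276.9/40.87 = 6.774 mg/L.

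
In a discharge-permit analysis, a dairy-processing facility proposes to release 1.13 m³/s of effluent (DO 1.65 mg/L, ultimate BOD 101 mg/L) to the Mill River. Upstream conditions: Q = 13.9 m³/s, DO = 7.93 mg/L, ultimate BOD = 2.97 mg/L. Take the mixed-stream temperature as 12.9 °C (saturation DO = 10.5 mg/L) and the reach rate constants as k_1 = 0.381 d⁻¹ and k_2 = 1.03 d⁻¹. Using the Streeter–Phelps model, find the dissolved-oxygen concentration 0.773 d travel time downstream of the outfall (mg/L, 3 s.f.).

DO ≈ 7.34 mg/L

Mixed DO = (13.9×7.93 + 1.13×1.65)/(13.9+1.13) = 112.1/15.03 = 7.458 mg/L.
Mixed L₀ = (13.9×2.97 + 1.13×101)/(15.03) = 155.4/15.03 = 10.34 mg/L.
Initial deficit D₀ = C_s − DO₀ = 10.5 − 7.458 = 3.042 mg/L.
D(0.773) = [0.381×10.34/(1.03−0.381)](e^(−0.381×0.773) − e^(−1.03×0.773)) + 3.042 e^(−1.03×0.773)
= 6.070 × (0.7449 − 0.4510) + 3.042 × 0.4510 = 3.156 mg/L.
DO = 10.5 − 3.156 = 7.344 mg/L.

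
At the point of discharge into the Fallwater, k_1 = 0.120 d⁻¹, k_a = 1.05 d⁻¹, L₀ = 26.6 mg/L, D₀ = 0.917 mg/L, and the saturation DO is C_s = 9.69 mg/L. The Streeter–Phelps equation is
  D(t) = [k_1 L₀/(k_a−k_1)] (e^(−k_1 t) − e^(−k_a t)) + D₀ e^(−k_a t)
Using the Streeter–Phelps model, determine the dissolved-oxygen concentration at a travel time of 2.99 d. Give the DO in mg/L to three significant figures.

DO ≈ 7.40 mg/L

k_1 L₀/(k_a−k_1) = 0.120×26.6/(1.05−0.120) = 3.192/0.9300 = 3.432 mg/L.
e^(−k_1 t) = e^(−0.120×2.990) = 0.6985; e^(−k_a t) = e^(−1.05×2.990) = 0.04330.
D = 3.432 × (0.6985 − 0.04330) + 0.917 × 0.04330 = 2.249 + 0.03971 = 2.289 mg/L.
DO = C_s − D = 9.69 − 2.289 = 7.401 mg/L.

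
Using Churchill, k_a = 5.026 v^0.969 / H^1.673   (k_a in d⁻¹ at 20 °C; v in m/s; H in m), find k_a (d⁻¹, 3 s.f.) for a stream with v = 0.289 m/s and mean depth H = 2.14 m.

k_a ≈ 0.423 d⁻¹

k_a = 5.026 × 0.289^0.969 / 2.14^1.673 = 5.026 × 0.3003 / 3.571 = 0.4227 d⁻¹.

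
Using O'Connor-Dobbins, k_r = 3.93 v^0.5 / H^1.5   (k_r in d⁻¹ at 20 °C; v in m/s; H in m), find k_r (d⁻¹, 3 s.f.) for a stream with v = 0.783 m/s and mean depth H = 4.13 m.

k_r = 3.93 × 0.783^0.5 / 4.13^1.5 = 3.93 × 0.8849 / 8.393 = 0.4143 d⁻¹.

k_r ≈ 0.414 d⁻¹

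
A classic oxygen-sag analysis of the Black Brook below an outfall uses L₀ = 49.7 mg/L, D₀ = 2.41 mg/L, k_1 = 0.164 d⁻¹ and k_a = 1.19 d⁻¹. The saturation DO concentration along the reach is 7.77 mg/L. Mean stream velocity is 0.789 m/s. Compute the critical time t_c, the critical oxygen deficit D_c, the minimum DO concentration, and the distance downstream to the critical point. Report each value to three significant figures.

t_c ≈ 1.58 d; D_c ≈ 5.29 mg/L; min DO ≈ 2.48 mg/L; x_c ≈ 108 km

t_c = [1/(k_a−k_1)] ln[(k_a/k_1)(1 − D₀(k_a−k_1)/(k_1 L₀))]
= [1/(1.19−0.164)] ln[(1.19/0.164)(1 − 2.41×1.026/(0.164×49.7))]
= (1/1.026) ln[7.256 × 0.6966] = 0.9747 × ln(5.055) = 0.9747 × 1.620 = 1.579 d.
L(t_c) = L₀ e^(−k_1 t_c) = 49.7 × 0.7718 = 38.36 mg/L, and at the critical point k_a D_c = k_1 L, so D_c = (0.164/1.19) × 38.36 = 5.287 mg/L.
Minimum DO = C_s − D_c = 7.77 − 5.287 = 2.483 mg/L.
x_c = v t_c = 0.789 m/s × 1.579 d × 86400 s/d = 107700 m ≈ 108 km.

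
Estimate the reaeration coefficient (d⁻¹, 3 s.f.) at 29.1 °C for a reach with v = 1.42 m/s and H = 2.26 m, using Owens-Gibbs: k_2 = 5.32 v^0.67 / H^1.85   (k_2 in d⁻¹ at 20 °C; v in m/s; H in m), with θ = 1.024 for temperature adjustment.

k_2(20) = 5.32 × 1.42^0.67 / 2.26^1.85 = 5.32 × 1.265 / 4.520 = 1.489 d⁻¹.
k_2(29.1) = 1.489 × 1.024^(29.1−20) = 1.489 × 1.241 = 1.847 d⁻¹.

k_2 ≈ 1.85 d⁻¹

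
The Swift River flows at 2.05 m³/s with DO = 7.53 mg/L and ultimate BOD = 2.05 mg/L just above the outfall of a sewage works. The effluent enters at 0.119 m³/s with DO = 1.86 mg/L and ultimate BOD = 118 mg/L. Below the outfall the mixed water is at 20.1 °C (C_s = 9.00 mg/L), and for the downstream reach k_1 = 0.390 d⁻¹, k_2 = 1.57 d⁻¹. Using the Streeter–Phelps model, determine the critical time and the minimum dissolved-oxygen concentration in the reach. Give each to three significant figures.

Mixed DO = (2.05×7.53 + 0.119×1.86)/(2.05+0.119) = 15.66/2.169 = 7.219 mg/L.
Mixed L₀ = (2.05×2.05 + 0.119×118)/(2.169) = 18.24/2.169 = 8.411 mg/L.
Initial deficit D₀ = C_s − DO₀ = 9.00 − 7.219 = 1.781 mg/L.
t_c = (1/1.180) ln[(1.57/0.390)(1 − 1.781×1.180/(0.390×8.411))] = 0.8475 × ln(1.447) = 0.3129 d.
D_c = (0.390/1.57) × 8.411 × e^(−0.390×0.3129) = 0.2484 × 8.411 × 0.8851 = 1.849 mg/L.
Minimum DO = 9.00 − 1.849 = 7.151 mg/L.

t_c ≈ 0.313 d; minimum DO ≈ 7.15 mg/L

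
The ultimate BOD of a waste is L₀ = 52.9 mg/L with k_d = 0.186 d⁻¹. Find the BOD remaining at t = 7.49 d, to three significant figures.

L ≈ 13.1 mg/L

L_t = L₀ e^(−k_d t) = 52.9 × e^(−0.186×7.49) = 52.9 × 0.2483 = 13.13 mg/L.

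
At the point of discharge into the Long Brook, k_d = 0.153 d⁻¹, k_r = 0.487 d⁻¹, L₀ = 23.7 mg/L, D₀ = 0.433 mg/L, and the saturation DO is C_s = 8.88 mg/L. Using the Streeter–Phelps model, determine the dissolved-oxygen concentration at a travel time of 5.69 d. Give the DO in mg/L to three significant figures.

k_d L₀/(k_r−k_d) = 0.153×23.7/(0.487−0.153) = 3.626/0.3340 = 10.86 mg/L.
e^(−k_d t) = e^(−0.153×5.690) = 0.4187; e^(−k_r t) = e^(−0.487×5.690) = 0.06260.
D = 10.86 × (0.4187 − 0.06260) + 0.433 × 0.06260 = 3.866 + 0.02710 = 3.893 mg/L.
DO = C_s − D = 8.88 − 3.893 = 4.987 mg/L.

DO ≈ 4.99 mg/L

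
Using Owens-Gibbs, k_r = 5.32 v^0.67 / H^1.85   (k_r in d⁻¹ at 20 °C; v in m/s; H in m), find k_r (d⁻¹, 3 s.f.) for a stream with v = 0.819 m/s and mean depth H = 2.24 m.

k_r = 5.32 × 0.819^0.67 / 2.24^1.85 = 5.32 × 0.8748 / 4.446 = 1.047 d⁻¹.

k_r ≈ 1.05 d⁻¹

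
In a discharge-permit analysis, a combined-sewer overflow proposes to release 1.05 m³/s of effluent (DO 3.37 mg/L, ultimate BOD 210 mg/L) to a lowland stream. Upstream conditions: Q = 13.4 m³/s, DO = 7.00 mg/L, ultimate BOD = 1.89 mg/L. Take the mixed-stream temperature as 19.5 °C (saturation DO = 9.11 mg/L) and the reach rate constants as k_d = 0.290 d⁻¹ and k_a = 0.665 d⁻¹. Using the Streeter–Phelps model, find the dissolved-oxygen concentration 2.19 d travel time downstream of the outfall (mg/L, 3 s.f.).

DO ≈ 4.65 mg/L

Mixed DO = (13.4×7.00 + 1.05×3.37)/(13.4+1.05) = 97.34/14.45 = 6.736 mg/L.
Mixed L₀ = (13.4×1.89 + 1.05×210)/(14.45) = 245.8/14.45 = 17.01 mg/L.
Initial deficit D₀ = C_s − DO₀ = 9.11 − 6.736 = 2.374 mg/L.
D(2.19) = [0.290×17.01/(0.665−0.290)](e^(−0.290×2.19) − e^(−0.665×2.19)) + 2.374 e^(−0.665×2.19)
= 13.16 × (0.5299 − 0.2331) + 2.374 × 0.2331 = 4.458 mg/L.
DO = 9.11 − 4.458 = 4.652 mg/L.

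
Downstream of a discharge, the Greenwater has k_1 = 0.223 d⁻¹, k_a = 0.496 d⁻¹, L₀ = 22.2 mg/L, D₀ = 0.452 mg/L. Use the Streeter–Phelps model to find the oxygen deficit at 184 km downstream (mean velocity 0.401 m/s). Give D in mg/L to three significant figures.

Travel time t = x/v = 184 km / (0.401 m/s) = 184000 m / 0.401 m/s = 458900 s = 5.311 d.
k_1 L₀/(k_a−k_1) = 0.223×22.2/(0.496−0.223) = 4.951/0.2730 = 18.13 mg/L.
e^(−k_1 t) = e^(−0.223×5.311) = 0.3060; e^(−k_a t) = e^(−0.496×5.311) = 0.07178.
D = 18.13 × (0.3060 − 0.07178) + 0.452 × 0.07178 = 4.247 + 0.03244 = 4.279 mg/L.

D ≈ 4.28 mg/L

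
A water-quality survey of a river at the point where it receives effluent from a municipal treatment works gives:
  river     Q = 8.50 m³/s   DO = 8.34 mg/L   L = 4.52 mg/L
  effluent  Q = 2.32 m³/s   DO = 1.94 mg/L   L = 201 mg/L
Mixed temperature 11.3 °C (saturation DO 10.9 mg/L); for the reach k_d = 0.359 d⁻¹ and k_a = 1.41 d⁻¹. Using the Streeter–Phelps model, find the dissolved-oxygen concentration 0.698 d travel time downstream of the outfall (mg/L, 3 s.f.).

DO ≈ 2.98 mg/L

Mixed DO = (8.50×8.34 + 2.32×1.94)/(8.50+2.32) = 75.39/10.82 = 6.968 mg/L.
Mixed L₀ = (8.50×4.52 + 2.32×201)/(10.82) = 504.7/10.82 = 46.65 mg/L.
Initial deficit D₀ = C_s − DO₀ = 10.9 − 6.968 = 3.932 mg/L.
D(0.698) = [0.359×46.65/(1.41−0.359)](e^(−0.359×0.698) − e^(−1.41×0.698)) + 3.932 e^(−1.41×0.698)
= 15.93 × (0.7783 − 0.3737) + 3.932 × 0.3737 = 7.917 mg/L.
DO = 10.9 − 7.917 = 2.983 mg/L.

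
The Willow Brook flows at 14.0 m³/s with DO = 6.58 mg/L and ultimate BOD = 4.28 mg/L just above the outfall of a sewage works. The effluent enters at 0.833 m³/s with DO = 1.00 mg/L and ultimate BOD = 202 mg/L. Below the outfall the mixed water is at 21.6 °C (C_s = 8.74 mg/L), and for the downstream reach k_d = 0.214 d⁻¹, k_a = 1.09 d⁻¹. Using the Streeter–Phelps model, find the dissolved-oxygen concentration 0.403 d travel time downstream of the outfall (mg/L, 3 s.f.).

DO ≈ 6.12 mg/L

Mixed DO = (14.0×6.58 + 0.833×1.00)/(14.0+0.833) = 92.95/14.83 = 6.267 mg/L.
Mixed L₀ = (14.0×4.28 + 0.833×202)/(14.83) = 228.2/14.83 = 15.38 mg/L.
Initial deficit D₀ = C_s − DO₀ = 8.74 − 6.267 = 2.473 mg/L.
D(0.403) = [0.214×15.38/(1.09−0.214)](e^(−0.214×0.403) − e^(−1.09×0.403)) + 2.473 e^(−1.09×0.403)
= 3.758 × (0.9174 − 0.6445) + 2.473 × 0.6445 = 2.620 mg/L.
DO = 8.74 − 2.620 = 6.120 mg/L.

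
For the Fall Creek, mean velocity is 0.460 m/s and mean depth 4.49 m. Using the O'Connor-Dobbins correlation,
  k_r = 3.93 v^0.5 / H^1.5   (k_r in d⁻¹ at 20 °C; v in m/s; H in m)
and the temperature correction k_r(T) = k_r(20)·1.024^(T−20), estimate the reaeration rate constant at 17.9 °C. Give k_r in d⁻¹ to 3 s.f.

k_r(20) = 3.93 × 0.460^0.5 / 4.49^1.5 = 3.93 × 0.6782 / 9.514 = 0.2802 d⁻¹.
k_r(17.9) = 0.2802 × 1.024^(17.9−20) = 0.2802 × 0.9514 = 0.2665 d⁻¹.

k_r ≈ 0.267 d⁻¹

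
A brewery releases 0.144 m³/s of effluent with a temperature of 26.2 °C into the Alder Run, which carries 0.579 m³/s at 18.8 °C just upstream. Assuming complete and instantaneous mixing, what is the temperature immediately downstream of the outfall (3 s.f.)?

Flow-weighted mixing: C = (Q_r C_r + Q_w C_w)/(Q_r + Q_w)
= (0.579×18.8 + 0.144×26.2)/(0.579 + 0.144) = 14.66/0.7230 = 20.27 °C.

20.3 °C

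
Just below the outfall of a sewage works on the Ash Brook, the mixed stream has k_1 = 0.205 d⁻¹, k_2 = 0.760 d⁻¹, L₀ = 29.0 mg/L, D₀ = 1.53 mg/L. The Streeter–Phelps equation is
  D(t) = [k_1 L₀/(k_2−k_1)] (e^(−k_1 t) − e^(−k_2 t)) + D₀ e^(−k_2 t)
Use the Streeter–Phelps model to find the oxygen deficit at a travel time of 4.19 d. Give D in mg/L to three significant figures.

k_1 L₀/(k_2−k_1) = 0.205×29.0/(0.760−0.205) = 5.945/0.5550 = 10.71 mg/L.
e^(−k_1 t) = e^(−0.205×4.190) = 0.4236; e^(−k_2 t) = e^(−0.760×4.190) = 0.04140.
D = 10.71 × (0.4236 − 0.04140) + 1.53 × 0.04140 = 4.094 + 0.06335 = 4.157 mg/L.

D ≈ 4.16 mg/L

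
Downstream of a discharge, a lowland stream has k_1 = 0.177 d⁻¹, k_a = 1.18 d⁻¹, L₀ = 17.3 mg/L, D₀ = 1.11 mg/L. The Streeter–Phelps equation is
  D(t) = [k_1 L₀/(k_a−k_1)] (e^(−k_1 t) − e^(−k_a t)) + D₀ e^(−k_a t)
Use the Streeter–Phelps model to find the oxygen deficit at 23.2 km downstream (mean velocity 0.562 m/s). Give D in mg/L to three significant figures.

Travel time t = x/v = 23.2 km / (0.562 m/s) = 23200 m / 0.562 m/s = 41280 s = 0.4778 d.
k_1 L₀/(k_a−k_1) = 0.177×17.3/(1.18−0.177) = 3.062/1.003 = 3.053 mg/L.
e^(−k_1 t) = e^(−0.177×0.4778) = 0.9189; e^(−k_a t) = e^(−1.18×0.4778) = 0.5690.
D = 3.053 × (0.9189 − 0.5690) + 1.11 × 0.5690 = 1.068 + 0.6316 = 1.700 mg/L.

D ≈ 1.70 mg/L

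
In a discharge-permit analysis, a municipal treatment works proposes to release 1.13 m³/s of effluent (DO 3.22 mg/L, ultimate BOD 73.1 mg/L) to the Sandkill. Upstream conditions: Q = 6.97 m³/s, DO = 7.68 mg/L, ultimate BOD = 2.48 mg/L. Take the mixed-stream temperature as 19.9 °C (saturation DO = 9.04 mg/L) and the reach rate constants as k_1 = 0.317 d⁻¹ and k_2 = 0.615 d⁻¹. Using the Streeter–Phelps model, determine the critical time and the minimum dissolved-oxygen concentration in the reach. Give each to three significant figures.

Mixed DO = (6.97×7.68 + 1.13×3.22)/(6.97+1.13) = 57.17/8.100 = 7.058 mg/L.
Mixed L₀ = (6.97×2.48 + 1.13×73.1)/(8.100) = 99.89/8.100 = 12.33 mg/L.
Initial deficit D₀ = C_s − DO₀ = 9.04 − 7.058 = 1.982 mg/L.
t_c = (1/0.2980) ln[(0.615/0.317)(1 − 1.982×0.2980/(0.317×12.33))] = 3.356 × ln(1.647) = 1.674 d.
D_c = (0.317/0.615) × 12.33 × e^(−0.317×1.674) = 0.5154 × 12.33 × 0.5882 = 3.739 mg/L.
Minimum DO = 9.04 − 3.739 = 5.301 mg/L.

t_c ≈ 1.67 d; minimum DO ≈ 5.30 mg/L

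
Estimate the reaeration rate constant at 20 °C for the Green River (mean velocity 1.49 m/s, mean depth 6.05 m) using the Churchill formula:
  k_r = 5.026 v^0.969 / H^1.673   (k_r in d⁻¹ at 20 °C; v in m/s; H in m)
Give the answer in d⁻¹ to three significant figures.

k_r = 5.026 × 1.49^0.969 / 6.05^1.673 = 5.026 × 1.472 / 20.32 = 0.3641 d⁻¹.

k_r ≈ 0.364 d⁻¹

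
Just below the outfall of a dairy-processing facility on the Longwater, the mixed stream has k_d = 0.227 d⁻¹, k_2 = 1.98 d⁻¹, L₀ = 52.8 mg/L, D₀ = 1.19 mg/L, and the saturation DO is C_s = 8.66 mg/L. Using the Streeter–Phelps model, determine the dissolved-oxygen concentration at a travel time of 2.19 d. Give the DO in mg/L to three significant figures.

DO ≈ 4.58 mg/L

k_d L₀/(k_2−k_d) = 0.227×52.8/(1.98−0.227) = 11.99/1.753 = 6.837 mg/L.
e^(−k_d t) = e^(−0.227×2.190) = 0.6083; e^(−k_2 t) = e^(−1.98×2.190) = 0.01309.
D = 6.837 × (0.6083 − 0.01309) + 1.19 × 0.01309 = 4.069 + 0.01557 = 4.085 mg/L.
DO = C_s − D = 8.66 − 4.085 = 4.575 mg/L.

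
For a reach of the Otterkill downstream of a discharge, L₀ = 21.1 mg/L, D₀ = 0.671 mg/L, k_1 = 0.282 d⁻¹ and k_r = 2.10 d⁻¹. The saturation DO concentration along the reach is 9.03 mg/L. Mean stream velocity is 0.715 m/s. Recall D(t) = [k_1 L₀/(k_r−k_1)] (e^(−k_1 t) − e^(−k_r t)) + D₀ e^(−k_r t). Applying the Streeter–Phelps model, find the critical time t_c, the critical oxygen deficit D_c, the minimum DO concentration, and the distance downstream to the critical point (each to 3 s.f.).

t_c ≈ 0.978 d; D_c ≈ 2.15 mg/L; min DO ≈ 6.88 mg/L; x_c ≈ 60.4 km

t_c = [1/(k_r−k_1)] ln[(k_r/k_1)(1 − D₀(k_r−k_1)/(k_1 L₀))]
= [1/(2.10−0.282)] ln[(2.10/0.282)(1 − 0.671×1.818/(0.282×21.1))]
= (1/1.818) ln[7.447 × 0.7950] = 0.5501 × ln(5.920) = 0.5501 × 1.778 = 0.9782 d.
L(t_c) = L₀ e^(−k_1 t_c) = 21.1 × 0.7589 = 16.01 mg/L, and at the critical point k_r D_c = k_1 L, so D_c = (0.282/2.10) × 16.01 = 2.150 mg/L.
Minimum DO = C_s − D_c = 9.03 − 2.150 = 6.880 mg/L.
x_c = v t_c = 0.715 m/s × 0.9782 d × 86400 s/d = 60430 m ≈ 60.4 km.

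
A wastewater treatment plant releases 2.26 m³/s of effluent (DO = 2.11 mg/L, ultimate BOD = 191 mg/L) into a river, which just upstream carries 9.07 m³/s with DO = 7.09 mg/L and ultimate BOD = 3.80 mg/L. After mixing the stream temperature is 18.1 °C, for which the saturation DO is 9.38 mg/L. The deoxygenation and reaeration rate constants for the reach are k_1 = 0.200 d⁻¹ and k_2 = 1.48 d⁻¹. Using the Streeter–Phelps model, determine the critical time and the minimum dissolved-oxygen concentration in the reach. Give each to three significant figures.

t_c ≈ 1.01 d; minimum DO ≈ 4.83 mg/L

Mixed DO = (9.07×7.09 + 2.26×2.11)/(9.07+2.26) = 69.07/11.33 = 6.097 mg/L.
Mixed L₀ = (9.07×3.80 + 2.26×191)/(11.33) = 466.1/11.33 = 41.14 mg/L.
Initial deficit D₀ = C_s − DO₀ = 9.38 − 6.097 = 3.283 mg/L.
t_c = (1/1.280) ln[(1.48/0.200)(1 − 3.283×1.280/(0.200×41.14))] = 0.7812 × ln(3.620) = 1.005 d.
D_c = (0.200/1.48) × 41.14 × e^(−0.200×1.005) = 0.1351 × 41.14 × 0.8179 = 4.547 mg/L.
Minimum DO = 9.38 − 4.547 = 4.833 mg/L.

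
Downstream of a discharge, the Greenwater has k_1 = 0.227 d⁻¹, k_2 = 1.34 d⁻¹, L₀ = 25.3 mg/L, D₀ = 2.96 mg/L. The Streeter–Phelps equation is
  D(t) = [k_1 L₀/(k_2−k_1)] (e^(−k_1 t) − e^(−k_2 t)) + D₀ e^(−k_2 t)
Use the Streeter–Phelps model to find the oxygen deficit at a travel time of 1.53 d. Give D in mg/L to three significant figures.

k_1 L₀/(k_2−k_1) = 0.227×25.3/(1.34−0.227) = 5.743/1.113 = 5.160 mg/L.
e^(−k_1 t) = e^(−0.227×1.530) = 0.7066; e^(−k_2 t) = e^(−1.34×1.530) = 0.1287.
D = 5.160 × (0.7066 − 0.1287) + 2.96 × 0.1287 = 2.982 + 0.3810 = 3.363 mg/L.

D ≈ 3.36 mg/L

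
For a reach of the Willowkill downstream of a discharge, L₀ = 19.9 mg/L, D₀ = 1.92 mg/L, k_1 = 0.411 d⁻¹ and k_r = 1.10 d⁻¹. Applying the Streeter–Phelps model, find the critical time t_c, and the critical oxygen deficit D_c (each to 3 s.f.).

t_c ≈ 1.17 d; D_c ≈ 4.59 mg/L

t_c = [1/(k_r−k_1)] ln[(k_r/k_1)(1 − D₀(k_r−k_1)/(k_1 L₀))]
= [1/(1.10−0.411)] ln[(1.10/0.411)(1 − 1.92×0.6890/(0.411×19.9))]
= (1/0.6890) ln[2.676 × 0.8383] = 1.451 × ln(2.244) = 1.451 × 0.8080 = 1.173 d.
D_c = (k_1/k_r) L₀ e^(−k_1 t_c) = (0.411/1.10) × 19.9 × e^(−0.411×1.173) = 0.3736 × 19.9 × 0.6175 = 4.592 mg/L.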